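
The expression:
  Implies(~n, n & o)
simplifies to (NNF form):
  n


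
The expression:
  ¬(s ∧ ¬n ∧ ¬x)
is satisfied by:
  {n: True, x: True, s: False}
  {n: True, s: False, x: False}
  {x: True, s: False, n: False}
  {x: False, s: False, n: False}
  {n: True, x: True, s: True}
  {n: True, s: True, x: False}
  {x: True, s: True, n: False}


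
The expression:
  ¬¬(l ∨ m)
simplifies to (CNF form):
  l ∨ m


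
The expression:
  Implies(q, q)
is always true.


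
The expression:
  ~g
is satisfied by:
  {g: False}


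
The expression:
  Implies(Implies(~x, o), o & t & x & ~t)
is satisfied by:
  {x: False, o: False}


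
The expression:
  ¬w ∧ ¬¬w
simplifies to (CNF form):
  False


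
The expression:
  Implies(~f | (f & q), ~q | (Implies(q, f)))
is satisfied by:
  {f: True, q: False}
  {q: False, f: False}
  {q: True, f: True}


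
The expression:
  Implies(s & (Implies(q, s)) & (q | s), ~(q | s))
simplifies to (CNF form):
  ~s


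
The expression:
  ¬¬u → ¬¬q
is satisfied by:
  {q: True, u: False}
  {u: False, q: False}
  {u: True, q: True}


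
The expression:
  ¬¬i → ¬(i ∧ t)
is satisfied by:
  {t: False, i: False}
  {i: True, t: False}
  {t: True, i: False}


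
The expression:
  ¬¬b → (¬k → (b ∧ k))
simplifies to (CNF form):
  k ∨ ¬b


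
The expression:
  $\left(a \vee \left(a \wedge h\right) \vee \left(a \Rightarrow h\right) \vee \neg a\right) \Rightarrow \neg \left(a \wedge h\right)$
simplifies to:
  $\neg a \vee \neg h$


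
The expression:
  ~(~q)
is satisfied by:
  {q: True}


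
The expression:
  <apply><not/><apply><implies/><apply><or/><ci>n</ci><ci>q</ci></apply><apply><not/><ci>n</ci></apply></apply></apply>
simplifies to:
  <ci>n</ci>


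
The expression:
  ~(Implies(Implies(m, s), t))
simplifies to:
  ~t & (s | ~m)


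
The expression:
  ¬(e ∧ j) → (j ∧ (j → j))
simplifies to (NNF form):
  j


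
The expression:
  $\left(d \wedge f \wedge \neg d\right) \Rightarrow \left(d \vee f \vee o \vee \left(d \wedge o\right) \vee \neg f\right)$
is always true.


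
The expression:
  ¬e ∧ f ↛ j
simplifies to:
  f ∧ ¬e ∧ ¬j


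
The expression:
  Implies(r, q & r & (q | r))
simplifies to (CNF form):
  q | ~r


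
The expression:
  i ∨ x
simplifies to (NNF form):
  i ∨ x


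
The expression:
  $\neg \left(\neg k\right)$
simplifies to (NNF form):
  $k$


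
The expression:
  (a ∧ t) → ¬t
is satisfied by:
  {t: False, a: False}
  {a: True, t: False}
  {t: True, a: False}


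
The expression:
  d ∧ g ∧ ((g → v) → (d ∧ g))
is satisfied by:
  {d: True, g: True}


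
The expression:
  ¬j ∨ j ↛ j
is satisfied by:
  {j: False}


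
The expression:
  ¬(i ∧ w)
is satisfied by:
  {w: False, i: False}
  {i: True, w: False}
  {w: True, i: False}


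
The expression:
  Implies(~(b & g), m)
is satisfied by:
  {b: True, m: True, g: True}
  {b: True, m: True, g: False}
  {m: True, g: True, b: False}
  {m: True, g: False, b: False}
  {b: True, g: True, m: False}


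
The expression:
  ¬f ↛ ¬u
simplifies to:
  u ∧ ¬f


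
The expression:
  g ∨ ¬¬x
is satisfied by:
  {x: True, g: True}
  {x: True, g: False}
  {g: True, x: False}


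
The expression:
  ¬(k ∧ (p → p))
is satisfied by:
  {k: False}


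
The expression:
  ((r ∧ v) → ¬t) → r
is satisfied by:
  {r: True}


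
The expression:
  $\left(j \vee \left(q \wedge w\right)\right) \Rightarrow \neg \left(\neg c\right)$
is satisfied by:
  {c: True, w: False, q: False, j: False}
  {c: True, q: True, w: False, j: False}
  {c: True, w: True, q: False, j: False}
  {c: True, q: True, w: True, j: False}
  {j: True, c: True, w: False, q: False}
  {j: True, c: True, q: True, w: False}
  {j: True, c: True, w: True, q: False}
  {j: True, c: True, q: True, w: True}
  {j: False, w: False, q: False, c: False}
  {q: True, j: False, w: False, c: False}
  {w: True, j: False, q: False, c: False}


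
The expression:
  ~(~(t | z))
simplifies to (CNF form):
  t | z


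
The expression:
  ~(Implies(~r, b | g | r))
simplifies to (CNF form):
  ~b & ~g & ~r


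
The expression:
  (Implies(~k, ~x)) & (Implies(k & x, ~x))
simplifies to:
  ~x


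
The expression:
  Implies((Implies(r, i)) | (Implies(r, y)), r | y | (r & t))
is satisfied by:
  {r: True, y: True}
  {r: True, y: False}
  {y: True, r: False}


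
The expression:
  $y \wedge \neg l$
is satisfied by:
  {y: True, l: False}


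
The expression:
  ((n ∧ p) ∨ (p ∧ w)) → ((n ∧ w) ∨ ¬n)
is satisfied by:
  {w: True, p: False, n: False}
  {p: False, n: False, w: False}
  {n: True, w: True, p: False}
  {n: True, p: False, w: False}
  {w: True, p: True, n: False}
  {p: True, w: False, n: False}
  {n: True, p: True, w: True}


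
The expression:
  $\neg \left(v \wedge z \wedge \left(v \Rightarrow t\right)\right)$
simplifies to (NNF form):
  $\neg t \vee \neg v \vee \neg z$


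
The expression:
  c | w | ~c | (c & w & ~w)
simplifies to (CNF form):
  True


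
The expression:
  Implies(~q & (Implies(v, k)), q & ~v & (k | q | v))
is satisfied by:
  {q: True, v: True, k: False}
  {q: True, k: False, v: False}
  {q: True, v: True, k: True}
  {q: True, k: True, v: False}
  {v: True, k: False, q: False}


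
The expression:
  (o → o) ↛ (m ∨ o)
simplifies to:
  ¬m ∧ ¬o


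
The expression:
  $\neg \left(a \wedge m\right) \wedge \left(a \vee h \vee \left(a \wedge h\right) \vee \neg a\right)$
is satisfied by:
  {m: False, a: False}
  {a: True, m: False}
  {m: True, a: False}


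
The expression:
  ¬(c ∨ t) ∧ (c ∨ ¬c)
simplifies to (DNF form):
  ¬c ∧ ¬t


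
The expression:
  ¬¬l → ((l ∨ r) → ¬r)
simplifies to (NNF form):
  ¬l ∨ ¬r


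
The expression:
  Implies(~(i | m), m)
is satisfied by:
  {i: True, m: True}
  {i: True, m: False}
  {m: True, i: False}


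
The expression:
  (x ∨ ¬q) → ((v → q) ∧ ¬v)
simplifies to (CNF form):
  (q ∨ ¬v) ∧ (¬v ∨ ¬x)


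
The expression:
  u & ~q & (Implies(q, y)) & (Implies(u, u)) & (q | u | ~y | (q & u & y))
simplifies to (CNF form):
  u & ~q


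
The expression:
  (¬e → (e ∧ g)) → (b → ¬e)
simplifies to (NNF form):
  ¬b ∨ ¬e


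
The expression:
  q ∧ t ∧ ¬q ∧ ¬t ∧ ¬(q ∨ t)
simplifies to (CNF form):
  False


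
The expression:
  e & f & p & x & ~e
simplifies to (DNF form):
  False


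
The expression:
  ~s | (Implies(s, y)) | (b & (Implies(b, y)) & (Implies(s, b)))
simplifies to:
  y | ~s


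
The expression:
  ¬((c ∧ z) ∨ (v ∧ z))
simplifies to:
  (¬c ∧ ¬v) ∨ ¬z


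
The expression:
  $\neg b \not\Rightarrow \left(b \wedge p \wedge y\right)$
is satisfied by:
  {b: False}


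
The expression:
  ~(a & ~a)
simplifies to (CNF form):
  True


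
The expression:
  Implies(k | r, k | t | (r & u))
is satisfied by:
  {k: True, t: True, u: True, r: False}
  {k: True, t: True, u: False, r: False}
  {k: True, u: True, t: False, r: False}
  {k: True, u: False, t: False, r: False}
  {t: True, u: True, k: False, r: False}
  {t: True, u: False, k: False, r: False}
  {u: True, k: False, t: False, r: False}
  {u: False, k: False, t: False, r: False}
  {r: True, k: True, t: True, u: True}
  {r: True, k: True, t: True, u: False}
  {r: True, k: True, u: True, t: False}
  {r: True, k: True, u: False, t: False}
  {r: True, t: True, u: True, k: False}
  {r: True, t: True, u: False, k: False}
  {r: True, u: True, t: False, k: False}


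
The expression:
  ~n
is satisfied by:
  {n: False}


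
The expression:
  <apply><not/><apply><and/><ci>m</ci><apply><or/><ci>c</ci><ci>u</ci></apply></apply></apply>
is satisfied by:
  {u: False, m: False, c: False}
  {c: True, u: False, m: False}
  {u: True, c: False, m: False}
  {c: True, u: True, m: False}
  {m: True, c: False, u: False}


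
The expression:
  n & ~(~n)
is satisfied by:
  {n: True}


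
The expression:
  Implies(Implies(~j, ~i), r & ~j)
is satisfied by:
  {r: True, i: True, j: False}
  {r: True, i: False, j: False}
  {i: True, r: False, j: False}


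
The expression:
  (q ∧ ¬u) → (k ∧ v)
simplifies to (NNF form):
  u ∨ (k ∧ v) ∨ ¬q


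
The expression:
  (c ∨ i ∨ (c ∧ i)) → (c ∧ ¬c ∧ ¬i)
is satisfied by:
  {i: False, c: False}


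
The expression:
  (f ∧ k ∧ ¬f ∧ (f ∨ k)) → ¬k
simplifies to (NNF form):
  True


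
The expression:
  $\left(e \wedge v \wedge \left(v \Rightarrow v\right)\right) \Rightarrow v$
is always true.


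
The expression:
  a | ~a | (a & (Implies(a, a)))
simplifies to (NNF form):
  True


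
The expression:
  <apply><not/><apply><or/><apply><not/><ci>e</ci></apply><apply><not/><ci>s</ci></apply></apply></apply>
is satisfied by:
  {e: True, s: True}


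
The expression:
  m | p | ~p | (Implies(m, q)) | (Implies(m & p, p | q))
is always true.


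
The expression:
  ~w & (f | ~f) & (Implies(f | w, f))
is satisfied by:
  {w: False}


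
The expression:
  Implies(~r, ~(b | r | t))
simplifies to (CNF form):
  (r | ~b) & (r | ~t)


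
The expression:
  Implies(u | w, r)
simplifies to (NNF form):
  r | (~u & ~w)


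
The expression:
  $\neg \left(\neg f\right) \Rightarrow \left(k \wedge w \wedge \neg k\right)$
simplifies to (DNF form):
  $\neg f$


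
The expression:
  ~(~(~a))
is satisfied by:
  {a: False}


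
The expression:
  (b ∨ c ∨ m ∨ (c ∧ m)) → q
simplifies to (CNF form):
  (q ∨ ¬b) ∧ (q ∨ ¬c) ∧ (q ∨ ¬m)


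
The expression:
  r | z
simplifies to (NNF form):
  r | z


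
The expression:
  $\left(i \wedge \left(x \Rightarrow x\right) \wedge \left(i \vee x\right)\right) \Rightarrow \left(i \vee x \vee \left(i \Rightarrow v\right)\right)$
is always true.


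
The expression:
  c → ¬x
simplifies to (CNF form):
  ¬c ∨ ¬x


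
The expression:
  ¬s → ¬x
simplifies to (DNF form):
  s ∨ ¬x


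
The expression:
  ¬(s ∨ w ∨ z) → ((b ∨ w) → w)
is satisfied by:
  {s: True, z: True, w: True, b: False}
  {s: True, z: True, w: False, b: False}
  {s: True, w: True, z: False, b: False}
  {s: True, w: False, z: False, b: False}
  {z: True, w: True, s: False, b: False}
  {z: True, s: False, w: False, b: False}
  {z: False, w: True, s: False, b: False}
  {z: False, s: False, w: False, b: False}
  {s: True, b: True, z: True, w: True}
  {s: True, b: True, z: True, w: False}
  {s: True, b: True, w: True, z: False}
  {s: True, b: True, w: False, z: False}
  {b: True, z: True, w: True, s: False}
  {b: True, z: True, w: False, s: False}
  {b: True, w: True, z: False, s: False}


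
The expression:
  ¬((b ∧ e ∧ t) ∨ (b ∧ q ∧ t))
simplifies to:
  (¬e ∧ ¬q) ∨ ¬b ∨ ¬t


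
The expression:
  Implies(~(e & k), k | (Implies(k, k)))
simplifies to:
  True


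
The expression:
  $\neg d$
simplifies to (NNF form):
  $\neg d$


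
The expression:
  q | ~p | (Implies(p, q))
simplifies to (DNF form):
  q | ~p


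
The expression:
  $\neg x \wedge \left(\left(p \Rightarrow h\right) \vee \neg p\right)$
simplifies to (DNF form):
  $\left(h \wedge \neg x\right) \vee \left(\neg p \wedge \neg x\right)$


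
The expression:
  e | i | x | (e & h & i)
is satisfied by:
  {i: True, x: True, e: True}
  {i: True, x: True, e: False}
  {i: True, e: True, x: False}
  {i: True, e: False, x: False}
  {x: True, e: True, i: False}
  {x: True, e: False, i: False}
  {e: True, x: False, i: False}


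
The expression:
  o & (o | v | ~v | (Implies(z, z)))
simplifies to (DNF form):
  o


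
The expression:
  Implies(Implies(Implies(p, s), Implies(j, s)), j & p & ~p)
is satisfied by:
  {j: True, p: False, s: False}


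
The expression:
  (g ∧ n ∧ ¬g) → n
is always true.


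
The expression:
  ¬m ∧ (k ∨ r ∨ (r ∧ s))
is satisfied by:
  {r: True, k: True, m: False}
  {r: True, k: False, m: False}
  {k: True, r: False, m: False}


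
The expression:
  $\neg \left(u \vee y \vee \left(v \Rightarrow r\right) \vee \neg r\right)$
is never true.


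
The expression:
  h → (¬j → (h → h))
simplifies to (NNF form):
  True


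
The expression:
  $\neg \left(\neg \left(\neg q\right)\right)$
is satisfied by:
  {q: False}


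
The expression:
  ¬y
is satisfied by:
  {y: False}


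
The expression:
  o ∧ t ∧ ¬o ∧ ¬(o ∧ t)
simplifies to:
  False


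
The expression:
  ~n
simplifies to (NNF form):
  ~n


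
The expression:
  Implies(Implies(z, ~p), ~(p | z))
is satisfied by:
  {p: False, z: False}
  {z: True, p: True}


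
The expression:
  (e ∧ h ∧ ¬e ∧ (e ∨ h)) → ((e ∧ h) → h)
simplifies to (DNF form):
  True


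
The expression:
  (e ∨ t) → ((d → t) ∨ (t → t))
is always true.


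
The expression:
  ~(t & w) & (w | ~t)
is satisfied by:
  {t: False}


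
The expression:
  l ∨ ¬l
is always true.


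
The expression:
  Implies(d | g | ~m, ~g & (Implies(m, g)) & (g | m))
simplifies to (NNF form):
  m & ~d & ~g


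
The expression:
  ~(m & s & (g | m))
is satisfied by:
  {s: False, m: False}
  {m: True, s: False}
  {s: True, m: False}


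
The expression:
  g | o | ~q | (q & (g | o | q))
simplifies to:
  True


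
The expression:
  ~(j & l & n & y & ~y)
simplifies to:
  True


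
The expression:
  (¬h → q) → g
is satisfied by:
  {g: True, h: False, q: False}
  {q: True, g: True, h: False}
  {g: True, h: True, q: False}
  {q: True, g: True, h: True}
  {q: False, h: False, g: False}


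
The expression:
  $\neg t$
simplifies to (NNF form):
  $\neg t$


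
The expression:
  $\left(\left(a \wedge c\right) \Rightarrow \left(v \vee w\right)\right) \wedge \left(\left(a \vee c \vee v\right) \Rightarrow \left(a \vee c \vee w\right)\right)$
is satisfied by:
  {w: True, a: False, c: False, v: False}
  {v: True, w: True, a: False, c: False}
  {c: True, w: True, a: False, v: False}
  {v: True, c: True, w: True, a: False}
  {w: True, a: True, v: False, c: False}
  {v: True, w: True, a: True, c: False}
  {c: True, w: True, a: True, v: False}
  {v: True, c: True, w: True, a: True}
  {c: False, a: False, w: False, v: False}
  {c: True, v: False, a: False, w: False}
  {v: True, c: True, a: False, w: False}
  {a: True, c: False, w: False, v: False}
  {v: True, a: True, c: False, w: False}
  {v: True, c: True, a: True, w: False}


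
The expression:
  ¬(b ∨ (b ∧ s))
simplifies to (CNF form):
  ¬b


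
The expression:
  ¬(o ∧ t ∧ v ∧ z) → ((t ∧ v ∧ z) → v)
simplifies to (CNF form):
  True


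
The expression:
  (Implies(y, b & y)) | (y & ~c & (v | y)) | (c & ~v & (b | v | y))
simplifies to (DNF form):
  b | ~c | ~v | ~y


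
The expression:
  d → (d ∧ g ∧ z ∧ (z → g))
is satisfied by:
  {z: True, g: True, d: False}
  {z: True, g: False, d: False}
  {g: True, z: False, d: False}
  {z: False, g: False, d: False}
  {d: True, z: True, g: True}


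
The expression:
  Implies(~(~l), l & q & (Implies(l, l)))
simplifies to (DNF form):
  q | ~l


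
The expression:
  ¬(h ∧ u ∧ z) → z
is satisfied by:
  {z: True}


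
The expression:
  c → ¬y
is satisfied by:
  {c: False, y: False}
  {y: True, c: False}
  {c: True, y: False}


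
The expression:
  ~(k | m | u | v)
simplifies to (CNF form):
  ~k & ~m & ~u & ~v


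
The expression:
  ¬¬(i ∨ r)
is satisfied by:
  {i: True, r: True}
  {i: True, r: False}
  {r: True, i: False}


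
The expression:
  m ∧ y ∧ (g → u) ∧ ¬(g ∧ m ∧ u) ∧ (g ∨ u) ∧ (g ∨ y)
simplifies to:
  m ∧ u ∧ y ∧ ¬g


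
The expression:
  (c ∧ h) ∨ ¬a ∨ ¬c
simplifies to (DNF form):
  h ∨ ¬a ∨ ¬c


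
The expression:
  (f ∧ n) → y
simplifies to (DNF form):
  y ∨ ¬f ∨ ¬n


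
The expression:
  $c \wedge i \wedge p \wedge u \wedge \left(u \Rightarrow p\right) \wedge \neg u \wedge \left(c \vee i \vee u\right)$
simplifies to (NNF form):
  $\text{False}$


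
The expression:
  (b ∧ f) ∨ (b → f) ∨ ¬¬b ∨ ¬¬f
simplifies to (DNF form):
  True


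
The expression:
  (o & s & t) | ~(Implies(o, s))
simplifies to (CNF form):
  o & (t | ~s)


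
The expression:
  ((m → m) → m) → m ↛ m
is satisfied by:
  {m: False}


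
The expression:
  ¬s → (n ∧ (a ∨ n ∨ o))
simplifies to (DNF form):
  n ∨ s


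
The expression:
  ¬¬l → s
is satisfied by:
  {s: True, l: False}
  {l: False, s: False}
  {l: True, s: True}


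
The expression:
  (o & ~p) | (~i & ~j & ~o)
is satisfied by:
  {o: True, i: False, p: False, j: False}
  {j: True, o: True, i: False, p: False}
  {o: True, i: True, p: False, j: False}
  {j: True, o: True, i: True, p: False}
  {j: False, i: False, p: False, o: False}
  {p: True, j: False, i: False, o: False}


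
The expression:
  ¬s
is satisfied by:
  {s: False}


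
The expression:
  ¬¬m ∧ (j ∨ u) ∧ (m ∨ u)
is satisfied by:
  {u: True, j: True, m: True}
  {u: True, m: True, j: False}
  {j: True, m: True, u: False}


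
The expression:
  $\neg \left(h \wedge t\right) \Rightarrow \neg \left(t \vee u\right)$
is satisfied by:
  {h: True, u: False, t: False}
  {u: False, t: False, h: False}
  {t: True, h: True, u: False}
  {t: True, u: True, h: True}


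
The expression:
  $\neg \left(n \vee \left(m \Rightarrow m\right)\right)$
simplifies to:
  $\text{False}$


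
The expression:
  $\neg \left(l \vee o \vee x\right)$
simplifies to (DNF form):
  $\neg l \wedge \neg o \wedge \neg x$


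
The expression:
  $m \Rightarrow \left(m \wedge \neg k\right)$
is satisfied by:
  {k: False, m: False}
  {m: True, k: False}
  {k: True, m: False}


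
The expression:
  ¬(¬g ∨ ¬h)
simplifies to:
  g ∧ h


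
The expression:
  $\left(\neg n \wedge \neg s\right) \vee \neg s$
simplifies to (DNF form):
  $\neg s$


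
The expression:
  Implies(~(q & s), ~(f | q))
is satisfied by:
  {s: True, f: False, q: False}
  {f: False, q: False, s: False}
  {q: True, s: True, f: False}
  {q: True, s: True, f: True}


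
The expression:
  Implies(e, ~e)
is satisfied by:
  {e: False}


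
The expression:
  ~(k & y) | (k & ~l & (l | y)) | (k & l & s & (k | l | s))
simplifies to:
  s | ~k | ~l | ~y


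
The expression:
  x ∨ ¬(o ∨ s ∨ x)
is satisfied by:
  {x: True, o: False, s: False}
  {x: True, s: True, o: False}
  {x: True, o: True, s: False}
  {x: True, s: True, o: True}
  {s: False, o: False, x: False}


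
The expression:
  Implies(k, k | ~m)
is always true.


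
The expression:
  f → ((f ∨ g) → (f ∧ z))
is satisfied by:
  {z: True, f: False}
  {f: False, z: False}
  {f: True, z: True}


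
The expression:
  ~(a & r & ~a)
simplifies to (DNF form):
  True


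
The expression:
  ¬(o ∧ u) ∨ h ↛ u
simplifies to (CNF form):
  ¬o ∨ ¬u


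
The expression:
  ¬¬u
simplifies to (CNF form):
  u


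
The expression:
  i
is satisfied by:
  {i: True}


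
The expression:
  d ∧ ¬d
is never true.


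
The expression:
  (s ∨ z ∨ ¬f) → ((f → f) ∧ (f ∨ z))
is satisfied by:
  {z: True, f: True}
  {z: True, f: False}
  {f: True, z: False}


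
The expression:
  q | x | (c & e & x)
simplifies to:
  q | x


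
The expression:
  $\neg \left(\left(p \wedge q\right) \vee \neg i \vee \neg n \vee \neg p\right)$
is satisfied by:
  {i: True, p: True, n: True, q: False}


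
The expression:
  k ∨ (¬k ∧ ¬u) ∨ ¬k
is always true.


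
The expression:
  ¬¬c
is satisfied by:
  {c: True}


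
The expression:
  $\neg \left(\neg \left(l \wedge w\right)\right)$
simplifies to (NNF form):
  $l \wedge w$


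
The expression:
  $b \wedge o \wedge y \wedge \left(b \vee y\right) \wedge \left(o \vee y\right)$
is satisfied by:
  {y: True, b: True, o: True}


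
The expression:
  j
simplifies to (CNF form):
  j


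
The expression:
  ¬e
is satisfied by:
  {e: False}


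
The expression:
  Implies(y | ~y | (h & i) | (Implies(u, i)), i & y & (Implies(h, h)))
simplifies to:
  i & y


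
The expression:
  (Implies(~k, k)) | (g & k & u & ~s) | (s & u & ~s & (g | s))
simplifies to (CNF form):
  k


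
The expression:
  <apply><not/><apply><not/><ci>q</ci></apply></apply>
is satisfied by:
  {q: True}


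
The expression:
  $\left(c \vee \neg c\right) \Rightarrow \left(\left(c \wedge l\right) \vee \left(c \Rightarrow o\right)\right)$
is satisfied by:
  {o: True, l: True, c: False}
  {o: True, c: False, l: False}
  {l: True, c: False, o: False}
  {l: False, c: False, o: False}
  {o: True, l: True, c: True}
  {o: True, c: True, l: False}
  {l: True, c: True, o: False}


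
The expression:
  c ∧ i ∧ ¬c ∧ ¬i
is never true.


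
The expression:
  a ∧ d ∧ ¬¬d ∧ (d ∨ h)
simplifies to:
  a ∧ d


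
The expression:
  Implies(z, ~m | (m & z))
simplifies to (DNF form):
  True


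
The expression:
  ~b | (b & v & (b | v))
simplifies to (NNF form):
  v | ~b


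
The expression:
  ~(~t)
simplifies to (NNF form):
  t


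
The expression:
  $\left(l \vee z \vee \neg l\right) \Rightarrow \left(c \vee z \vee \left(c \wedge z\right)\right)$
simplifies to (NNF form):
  $c \vee z$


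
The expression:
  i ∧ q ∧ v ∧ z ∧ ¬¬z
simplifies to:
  i ∧ q ∧ v ∧ z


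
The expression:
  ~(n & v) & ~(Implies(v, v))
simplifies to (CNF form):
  False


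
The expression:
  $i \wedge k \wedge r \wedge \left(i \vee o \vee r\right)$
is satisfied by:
  {r: True, i: True, k: True}


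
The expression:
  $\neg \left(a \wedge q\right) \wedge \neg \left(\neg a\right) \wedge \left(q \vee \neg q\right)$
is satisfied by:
  {a: True, q: False}


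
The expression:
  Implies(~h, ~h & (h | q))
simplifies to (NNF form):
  h | q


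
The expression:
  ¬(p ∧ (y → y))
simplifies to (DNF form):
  ¬p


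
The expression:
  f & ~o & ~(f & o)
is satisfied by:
  {f: True, o: False}


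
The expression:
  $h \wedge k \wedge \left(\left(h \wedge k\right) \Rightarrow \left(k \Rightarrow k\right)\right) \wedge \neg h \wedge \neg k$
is never true.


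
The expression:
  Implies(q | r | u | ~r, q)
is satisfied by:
  {q: True}


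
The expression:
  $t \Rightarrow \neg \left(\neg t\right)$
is always true.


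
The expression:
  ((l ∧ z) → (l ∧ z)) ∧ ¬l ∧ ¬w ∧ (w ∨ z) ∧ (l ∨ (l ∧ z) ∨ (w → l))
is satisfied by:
  {z: True, w: False, l: False}


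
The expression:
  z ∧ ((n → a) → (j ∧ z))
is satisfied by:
  {z: True, j: True, n: True, a: False}
  {z: True, j: True, n: False, a: False}
  {z: True, a: True, j: True, n: True}
  {z: True, a: True, j: True, n: False}
  {z: True, n: True, j: False, a: False}


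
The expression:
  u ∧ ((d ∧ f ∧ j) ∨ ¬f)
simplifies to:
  u ∧ (d ∨ ¬f) ∧ (j ∨ ¬f)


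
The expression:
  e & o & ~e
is never true.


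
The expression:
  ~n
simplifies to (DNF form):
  ~n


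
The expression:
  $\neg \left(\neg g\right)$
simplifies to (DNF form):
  $g$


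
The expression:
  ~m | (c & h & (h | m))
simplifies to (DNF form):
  ~m | (c & h)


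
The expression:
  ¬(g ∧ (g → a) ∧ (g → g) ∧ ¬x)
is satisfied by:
  {x: True, g: False, a: False}
  {g: False, a: False, x: False}
  {x: True, a: True, g: False}
  {a: True, g: False, x: False}
  {x: True, g: True, a: False}
  {g: True, x: False, a: False}
  {x: True, a: True, g: True}


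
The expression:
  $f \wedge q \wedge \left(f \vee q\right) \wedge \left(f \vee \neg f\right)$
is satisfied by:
  {f: True, q: True}


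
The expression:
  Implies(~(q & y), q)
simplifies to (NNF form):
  q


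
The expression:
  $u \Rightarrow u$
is always true.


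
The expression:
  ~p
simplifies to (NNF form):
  ~p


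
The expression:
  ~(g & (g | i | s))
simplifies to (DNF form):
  ~g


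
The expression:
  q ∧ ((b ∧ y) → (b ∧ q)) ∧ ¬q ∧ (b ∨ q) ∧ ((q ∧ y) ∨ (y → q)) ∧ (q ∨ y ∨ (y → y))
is never true.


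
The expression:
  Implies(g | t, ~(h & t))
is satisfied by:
  {h: False, t: False}
  {t: True, h: False}
  {h: True, t: False}


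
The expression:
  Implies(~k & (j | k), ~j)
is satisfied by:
  {k: True, j: False}
  {j: False, k: False}
  {j: True, k: True}


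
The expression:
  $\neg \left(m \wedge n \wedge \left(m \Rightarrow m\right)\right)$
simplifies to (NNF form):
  $\neg m \vee \neg n$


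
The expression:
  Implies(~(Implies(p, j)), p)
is always true.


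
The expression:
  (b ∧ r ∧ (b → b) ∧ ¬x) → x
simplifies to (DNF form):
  x ∨ ¬b ∨ ¬r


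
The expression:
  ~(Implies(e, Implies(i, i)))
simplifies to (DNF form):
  False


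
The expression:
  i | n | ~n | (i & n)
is always true.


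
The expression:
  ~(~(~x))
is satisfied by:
  {x: False}


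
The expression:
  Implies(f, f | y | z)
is always true.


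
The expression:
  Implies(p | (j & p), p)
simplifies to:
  True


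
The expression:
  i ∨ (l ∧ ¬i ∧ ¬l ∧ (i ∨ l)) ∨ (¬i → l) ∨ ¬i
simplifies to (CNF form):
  True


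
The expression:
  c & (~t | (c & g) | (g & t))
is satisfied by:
  {c: True, g: True, t: False}
  {c: True, g: False, t: False}
  {c: True, t: True, g: True}


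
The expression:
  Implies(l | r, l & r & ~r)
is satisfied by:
  {r: False, l: False}


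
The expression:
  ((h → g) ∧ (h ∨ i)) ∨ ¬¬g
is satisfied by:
  {i: True, g: True, h: False}
  {g: True, h: False, i: False}
  {i: True, g: True, h: True}
  {g: True, h: True, i: False}
  {i: True, h: False, g: False}


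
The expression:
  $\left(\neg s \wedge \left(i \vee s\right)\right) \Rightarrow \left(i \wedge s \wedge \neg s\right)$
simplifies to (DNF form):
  $s \vee \neg i$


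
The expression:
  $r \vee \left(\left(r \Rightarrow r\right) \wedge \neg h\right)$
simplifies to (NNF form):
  $r \vee \neg h$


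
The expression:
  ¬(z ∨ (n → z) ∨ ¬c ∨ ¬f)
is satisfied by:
  {c: True, f: True, n: True, z: False}


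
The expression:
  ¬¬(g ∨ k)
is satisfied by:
  {k: True, g: True}
  {k: True, g: False}
  {g: True, k: False}


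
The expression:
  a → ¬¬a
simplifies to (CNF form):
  True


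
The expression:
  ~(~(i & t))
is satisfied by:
  {t: True, i: True}


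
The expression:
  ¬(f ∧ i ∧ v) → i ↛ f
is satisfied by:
  {v: True, i: True, f: False}
  {i: True, f: False, v: False}
  {f: True, v: True, i: True}


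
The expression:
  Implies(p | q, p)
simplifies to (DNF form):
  p | ~q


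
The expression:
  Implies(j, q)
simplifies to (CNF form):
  q | ~j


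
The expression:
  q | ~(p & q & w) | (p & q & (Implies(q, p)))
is always true.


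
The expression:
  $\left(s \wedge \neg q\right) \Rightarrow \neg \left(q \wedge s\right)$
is always true.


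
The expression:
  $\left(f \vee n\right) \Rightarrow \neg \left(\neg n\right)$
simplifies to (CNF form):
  $n \vee \neg f$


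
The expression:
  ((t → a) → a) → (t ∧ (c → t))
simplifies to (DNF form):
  t ∨ ¬a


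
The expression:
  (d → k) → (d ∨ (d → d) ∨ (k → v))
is always true.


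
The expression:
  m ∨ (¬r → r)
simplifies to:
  m ∨ r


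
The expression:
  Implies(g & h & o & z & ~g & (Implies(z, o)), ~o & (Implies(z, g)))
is always true.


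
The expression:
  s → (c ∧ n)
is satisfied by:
  {c: True, n: True, s: False}
  {c: True, n: False, s: False}
  {n: True, c: False, s: False}
  {c: False, n: False, s: False}
  {c: True, s: True, n: True}


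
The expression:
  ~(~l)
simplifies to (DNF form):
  l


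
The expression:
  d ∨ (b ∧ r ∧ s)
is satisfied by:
  {r: True, d: True, b: True, s: True}
  {r: True, d: True, b: True, s: False}
  {r: True, d: True, s: True, b: False}
  {r: True, d: True, s: False, b: False}
  {d: True, b: True, s: True, r: False}
  {d: True, b: True, s: False, r: False}
  {d: True, b: False, s: True, r: False}
  {d: True, b: False, s: False, r: False}
  {r: True, b: True, s: True, d: False}


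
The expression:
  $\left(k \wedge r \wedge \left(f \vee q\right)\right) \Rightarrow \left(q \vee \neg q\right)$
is always true.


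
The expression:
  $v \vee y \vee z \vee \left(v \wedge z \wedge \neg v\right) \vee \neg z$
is always true.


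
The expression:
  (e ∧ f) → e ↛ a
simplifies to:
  ¬a ∨ ¬e ∨ ¬f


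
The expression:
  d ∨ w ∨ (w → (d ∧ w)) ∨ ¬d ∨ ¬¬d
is always true.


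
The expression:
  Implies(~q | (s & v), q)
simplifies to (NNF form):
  q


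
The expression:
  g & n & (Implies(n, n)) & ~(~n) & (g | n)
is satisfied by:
  {g: True, n: True}


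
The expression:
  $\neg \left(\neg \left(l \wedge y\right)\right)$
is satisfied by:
  {y: True, l: True}


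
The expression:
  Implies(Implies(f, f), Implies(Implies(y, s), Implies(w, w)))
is always true.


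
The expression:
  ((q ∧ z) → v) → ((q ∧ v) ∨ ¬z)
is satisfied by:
  {q: True, z: False}
  {z: False, q: False}
  {z: True, q: True}


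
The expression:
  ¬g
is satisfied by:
  {g: False}


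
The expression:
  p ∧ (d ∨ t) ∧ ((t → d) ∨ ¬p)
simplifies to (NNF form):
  d ∧ p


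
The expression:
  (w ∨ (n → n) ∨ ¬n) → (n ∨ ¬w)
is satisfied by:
  {n: True, w: False}
  {w: False, n: False}
  {w: True, n: True}


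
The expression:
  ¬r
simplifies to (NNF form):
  ¬r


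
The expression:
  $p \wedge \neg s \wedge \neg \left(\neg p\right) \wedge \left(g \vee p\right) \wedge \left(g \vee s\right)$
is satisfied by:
  {p: True, g: True, s: False}


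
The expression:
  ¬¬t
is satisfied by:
  {t: True}


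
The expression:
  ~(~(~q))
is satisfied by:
  {q: False}


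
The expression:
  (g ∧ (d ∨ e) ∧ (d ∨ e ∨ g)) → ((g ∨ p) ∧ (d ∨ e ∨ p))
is always true.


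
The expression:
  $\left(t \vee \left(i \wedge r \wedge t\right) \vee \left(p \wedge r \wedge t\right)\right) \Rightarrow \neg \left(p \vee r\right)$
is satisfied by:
  {r: False, t: False, p: False}
  {p: True, r: False, t: False}
  {r: True, p: False, t: False}
  {p: True, r: True, t: False}
  {t: True, p: False, r: False}


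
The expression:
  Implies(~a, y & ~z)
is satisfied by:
  {a: True, y: True, z: False}
  {a: True, y: False, z: False}
  {a: True, z: True, y: True}
  {a: True, z: True, y: False}
  {y: True, z: False, a: False}


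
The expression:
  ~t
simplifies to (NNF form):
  ~t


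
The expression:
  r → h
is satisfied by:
  {h: True, r: False}
  {r: False, h: False}
  {r: True, h: True}


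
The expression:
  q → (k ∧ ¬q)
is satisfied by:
  {q: False}


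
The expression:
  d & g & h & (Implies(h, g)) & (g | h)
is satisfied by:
  {h: True, d: True, g: True}


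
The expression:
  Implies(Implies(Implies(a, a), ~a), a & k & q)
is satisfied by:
  {a: True}


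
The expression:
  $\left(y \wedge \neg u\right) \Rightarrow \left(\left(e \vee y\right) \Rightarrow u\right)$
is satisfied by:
  {u: True, y: False}
  {y: False, u: False}
  {y: True, u: True}


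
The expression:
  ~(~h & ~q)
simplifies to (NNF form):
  h | q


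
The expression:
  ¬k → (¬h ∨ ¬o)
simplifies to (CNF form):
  k ∨ ¬h ∨ ¬o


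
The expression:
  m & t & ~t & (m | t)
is never true.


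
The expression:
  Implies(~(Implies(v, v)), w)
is always true.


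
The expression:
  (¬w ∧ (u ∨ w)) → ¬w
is always true.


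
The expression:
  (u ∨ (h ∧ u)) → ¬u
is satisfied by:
  {u: False}


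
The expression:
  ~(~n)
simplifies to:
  n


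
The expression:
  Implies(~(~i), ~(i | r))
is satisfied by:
  {i: False}


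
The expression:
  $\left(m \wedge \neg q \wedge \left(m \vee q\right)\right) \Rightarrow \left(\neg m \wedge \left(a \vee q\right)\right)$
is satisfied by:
  {q: True, m: False}
  {m: False, q: False}
  {m: True, q: True}


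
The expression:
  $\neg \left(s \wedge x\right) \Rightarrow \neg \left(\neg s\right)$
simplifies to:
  $s$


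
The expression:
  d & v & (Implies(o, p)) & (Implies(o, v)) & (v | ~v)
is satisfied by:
  {p: True, d: True, v: True, o: False}
  {d: True, v: True, p: False, o: False}
  {o: True, p: True, d: True, v: True}


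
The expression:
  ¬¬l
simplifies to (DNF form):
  l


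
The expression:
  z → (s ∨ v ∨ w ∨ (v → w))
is always true.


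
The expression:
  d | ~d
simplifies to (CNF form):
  True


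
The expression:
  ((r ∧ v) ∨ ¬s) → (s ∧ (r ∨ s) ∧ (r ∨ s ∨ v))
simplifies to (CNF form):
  s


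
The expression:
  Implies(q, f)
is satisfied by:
  {f: True, q: False}
  {q: False, f: False}
  {q: True, f: True}


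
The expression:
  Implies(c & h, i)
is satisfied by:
  {i: True, h: False, c: False}
  {h: False, c: False, i: False}
  {i: True, c: True, h: False}
  {c: True, h: False, i: False}
  {i: True, h: True, c: False}
  {h: True, i: False, c: False}
  {i: True, c: True, h: True}


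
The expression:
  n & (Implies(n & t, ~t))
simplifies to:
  n & ~t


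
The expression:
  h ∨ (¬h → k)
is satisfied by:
  {k: True, h: True}
  {k: True, h: False}
  {h: True, k: False}


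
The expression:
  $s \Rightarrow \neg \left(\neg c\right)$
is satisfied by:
  {c: True, s: False}
  {s: False, c: False}
  {s: True, c: True}


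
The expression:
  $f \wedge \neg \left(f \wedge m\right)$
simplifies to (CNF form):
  $f \wedge \neg m$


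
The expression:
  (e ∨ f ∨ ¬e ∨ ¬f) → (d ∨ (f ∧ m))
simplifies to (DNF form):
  d ∨ (f ∧ m)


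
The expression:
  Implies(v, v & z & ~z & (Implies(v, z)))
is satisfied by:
  {v: False}


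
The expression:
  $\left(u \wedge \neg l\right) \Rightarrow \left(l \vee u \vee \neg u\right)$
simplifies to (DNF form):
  $\text{True}$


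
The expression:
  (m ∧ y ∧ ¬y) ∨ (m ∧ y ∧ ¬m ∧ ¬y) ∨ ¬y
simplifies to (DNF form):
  ¬y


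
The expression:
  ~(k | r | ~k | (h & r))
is never true.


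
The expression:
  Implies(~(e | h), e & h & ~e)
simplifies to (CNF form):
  e | h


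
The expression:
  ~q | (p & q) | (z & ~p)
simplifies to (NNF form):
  p | z | ~q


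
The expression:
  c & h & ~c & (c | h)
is never true.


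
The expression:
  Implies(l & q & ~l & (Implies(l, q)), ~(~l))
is always true.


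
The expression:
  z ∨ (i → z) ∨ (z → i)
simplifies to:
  True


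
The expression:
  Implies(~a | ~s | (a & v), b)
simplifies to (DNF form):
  b | (a & s & ~v)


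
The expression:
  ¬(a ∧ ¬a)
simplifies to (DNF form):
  True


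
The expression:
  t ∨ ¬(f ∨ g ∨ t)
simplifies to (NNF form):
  t ∨ (¬f ∧ ¬g)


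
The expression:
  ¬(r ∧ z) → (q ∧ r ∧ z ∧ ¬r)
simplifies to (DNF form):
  r ∧ z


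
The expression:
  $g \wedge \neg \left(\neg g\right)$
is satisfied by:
  {g: True}


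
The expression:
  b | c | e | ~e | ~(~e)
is always true.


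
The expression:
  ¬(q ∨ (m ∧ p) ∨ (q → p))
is never true.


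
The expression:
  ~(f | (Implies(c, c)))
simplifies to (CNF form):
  False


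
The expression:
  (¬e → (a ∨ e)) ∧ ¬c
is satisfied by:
  {a: True, e: True, c: False}
  {a: True, e: False, c: False}
  {e: True, a: False, c: False}


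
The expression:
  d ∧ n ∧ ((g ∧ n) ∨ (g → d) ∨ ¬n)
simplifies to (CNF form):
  d ∧ n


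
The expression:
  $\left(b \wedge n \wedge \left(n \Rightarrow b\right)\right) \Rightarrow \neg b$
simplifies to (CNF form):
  $\neg b \vee \neg n$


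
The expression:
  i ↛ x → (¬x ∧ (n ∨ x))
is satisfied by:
  {n: True, x: True, i: False}
  {n: True, i: False, x: False}
  {x: True, i: False, n: False}
  {x: False, i: False, n: False}
  {n: True, x: True, i: True}
  {n: True, i: True, x: False}
  {x: True, i: True, n: False}


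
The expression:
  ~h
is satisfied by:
  {h: False}


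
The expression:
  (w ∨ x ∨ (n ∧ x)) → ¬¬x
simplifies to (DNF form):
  x ∨ ¬w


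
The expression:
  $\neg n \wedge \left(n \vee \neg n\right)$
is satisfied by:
  {n: False}


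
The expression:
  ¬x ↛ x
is always true.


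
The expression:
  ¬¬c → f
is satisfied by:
  {f: True, c: False}
  {c: False, f: False}
  {c: True, f: True}


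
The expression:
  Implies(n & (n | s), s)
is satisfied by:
  {s: True, n: False}
  {n: False, s: False}
  {n: True, s: True}


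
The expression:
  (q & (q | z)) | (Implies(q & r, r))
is always true.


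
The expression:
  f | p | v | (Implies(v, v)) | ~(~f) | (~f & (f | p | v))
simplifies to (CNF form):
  True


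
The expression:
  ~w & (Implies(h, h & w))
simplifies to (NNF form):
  ~h & ~w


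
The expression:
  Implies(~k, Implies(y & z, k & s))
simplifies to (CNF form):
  k | ~y | ~z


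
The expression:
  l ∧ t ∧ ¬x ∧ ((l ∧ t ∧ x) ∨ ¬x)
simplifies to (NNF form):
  l ∧ t ∧ ¬x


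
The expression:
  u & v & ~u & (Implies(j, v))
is never true.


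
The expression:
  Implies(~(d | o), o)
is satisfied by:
  {d: True, o: True}
  {d: True, o: False}
  {o: True, d: False}


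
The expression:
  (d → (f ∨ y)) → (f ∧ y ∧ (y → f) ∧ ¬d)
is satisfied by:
  {f: True, y: True, d: False}
  {d: True, f: False, y: False}


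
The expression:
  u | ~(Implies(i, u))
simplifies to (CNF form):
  i | u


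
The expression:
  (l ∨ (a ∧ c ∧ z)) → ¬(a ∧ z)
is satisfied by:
  {l: False, c: False, z: False, a: False}
  {c: True, a: False, l: False, z: False}
  {l: True, a: False, c: False, z: False}
  {c: True, l: True, a: False, z: False}
  {a: True, l: False, c: False, z: False}
  {a: True, c: True, l: False, z: False}
  {a: True, l: True, c: False, z: False}
  {a: True, c: True, l: True, z: False}
  {z: True, a: False, l: False, c: False}
  {z: True, c: True, a: False, l: False}
  {z: True, l: True, a: False, c: False}
  {z: True, c: True, l: True, a: False}
  {z: True, a: True, l: False, c: False}


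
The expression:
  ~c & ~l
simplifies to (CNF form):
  ~c & ~l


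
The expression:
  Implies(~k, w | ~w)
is always true.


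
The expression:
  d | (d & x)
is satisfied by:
  {d: True}


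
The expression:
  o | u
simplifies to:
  o | u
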